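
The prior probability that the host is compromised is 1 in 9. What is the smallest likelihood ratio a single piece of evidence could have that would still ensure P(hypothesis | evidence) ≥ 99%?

Prior odds = (1/9)/(8/9) = 0.125.
Target odds = 0.99/0.01 = 99.
Required Bayes factor = 99 ÷ 0.125 = 792.

792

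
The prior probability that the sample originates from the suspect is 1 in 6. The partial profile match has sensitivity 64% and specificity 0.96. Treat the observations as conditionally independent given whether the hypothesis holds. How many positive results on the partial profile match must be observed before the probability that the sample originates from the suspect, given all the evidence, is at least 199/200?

3

Prior odds: (1/6) ÷ (5/6) = 0.2.
False-positive rate = 1 − 0.96 = 0.04; likelihood ratio of a positive = 0.64/0.04 = 16.
Target posterior odds = 0.995/0.005 = 199.
Need 0.2 × 16ⁿ ≥ 199, i.e. 16ⁿ ≥ 995.
16² = 256 falls short of 995 but 16³ = 4096 reaches it, so n = 3.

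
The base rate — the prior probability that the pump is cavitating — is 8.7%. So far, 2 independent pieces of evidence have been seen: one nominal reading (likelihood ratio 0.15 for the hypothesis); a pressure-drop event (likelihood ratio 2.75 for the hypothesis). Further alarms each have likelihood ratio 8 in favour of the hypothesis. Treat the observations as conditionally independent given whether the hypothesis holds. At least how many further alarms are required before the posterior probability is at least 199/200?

5

Prior odds = 0.087/0.913 = 87/913.
Combined Bayes factor of the evidence already in hand = 0.15 × 2.75 = 0.4125.
Odds after that evidence = (87/913) × 0.4125 = 261/6640.
Target odds = 0.995/0.005 = 199.
Need 8ⁿ ≥ 199 ÷ (261/6640) = 1321360/261.
8⁴ = 4096 falls short of 1321360/261 but 8⁵ = 32768 reaches it, so n = 5.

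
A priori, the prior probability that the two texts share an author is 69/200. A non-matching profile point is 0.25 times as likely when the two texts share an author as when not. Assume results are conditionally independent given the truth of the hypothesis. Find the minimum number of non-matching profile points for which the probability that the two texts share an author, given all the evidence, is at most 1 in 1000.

Prior odds = 0.345/0.655 = 69/131.
Likelihood ratio per non-matching profile point = 0.25.
Target posterior odds = 0.001/0.999 = 1/999.
Require 0.25ⁿ ≤ 1/999 ÷ (69/131) = 131/68931.
0.25⁴ = 0.00390625 is still above 131/68931 but 0.25⁵ = 1/1024 is at or below it, so n = 5.

5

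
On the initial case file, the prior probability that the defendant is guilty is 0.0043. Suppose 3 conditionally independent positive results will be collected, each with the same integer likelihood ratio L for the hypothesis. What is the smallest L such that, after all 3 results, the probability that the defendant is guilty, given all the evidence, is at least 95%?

Prior odds = 0.0043/0.9957 = 43/9957.
Target odds = 0.95/0.05 = 19.
Need L³ ≥ 19 ÷ (43/9957) = 189183/43.
16³ = 4096 < 189183/43 ≤ 4913 = 17³, so L = 17.

17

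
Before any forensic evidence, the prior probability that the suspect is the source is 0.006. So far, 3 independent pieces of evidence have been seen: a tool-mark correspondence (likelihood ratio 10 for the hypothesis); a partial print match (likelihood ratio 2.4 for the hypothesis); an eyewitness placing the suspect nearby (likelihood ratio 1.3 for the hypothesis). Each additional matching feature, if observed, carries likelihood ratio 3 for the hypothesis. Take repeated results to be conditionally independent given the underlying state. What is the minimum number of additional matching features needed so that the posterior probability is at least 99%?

Prior odds = 0.006/0.994 = 3/497.
Combined Bayes factor of the evidence already in hand = 10 × 2.4 × 1.3 = 31.2.
Odds after that evidence = (3/497) × 31.2 = 468/2485.
Target odds = 0.99/0.01 = 99.
Need 3ⁿ ≥ 99 ÷ (468/2485) = 27335/52.
3⁵ = 243 falls short of 27335/52 but 3⁶ = 729 reaches it, so n = 6.

6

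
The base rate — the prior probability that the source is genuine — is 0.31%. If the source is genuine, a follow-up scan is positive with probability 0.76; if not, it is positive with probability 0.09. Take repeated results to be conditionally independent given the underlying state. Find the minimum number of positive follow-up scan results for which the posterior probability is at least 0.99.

Prior odds: 0.0031 ÷ 0.9969 = 31/9969.
Likelihood ratio of a positive = 0.76/0.09 = 76/9.
Target posterior odds = 0.99/0.01 = 99.
Need (31/9969) × (76/9)ⁿ ≥ 99, i.e. (76/9)ⁿ ≥ 986931/31.
(76/9)⁴ = 33362176/6561 falls short of 986931/31 but (76/9)⁵ ≈42939.3 reaches it, so n = 5.

5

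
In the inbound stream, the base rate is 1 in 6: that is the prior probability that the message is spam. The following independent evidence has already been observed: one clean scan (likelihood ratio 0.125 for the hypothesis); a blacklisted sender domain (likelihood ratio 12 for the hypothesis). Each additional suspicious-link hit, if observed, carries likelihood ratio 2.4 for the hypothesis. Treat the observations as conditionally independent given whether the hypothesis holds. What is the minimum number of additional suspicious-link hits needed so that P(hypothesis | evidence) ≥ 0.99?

Prior odds = (1/6)/(5/6) = 0.2.
Combined Bayes factor of the evidence already in hand = 0.125 × 12 = 1.5.
Odds after that evidence = 0.2 × 1.5 = 0.3.
Target odds = 0.99/0.01 = 99.
Need 2.4ⁿ ≥ 99 ÷ 0.3 = 330.
2.4⁶ = 2985984/15625 falls short of 330 but 2.4⁷ = 35831808/78125 reaches it, so n = 7.

7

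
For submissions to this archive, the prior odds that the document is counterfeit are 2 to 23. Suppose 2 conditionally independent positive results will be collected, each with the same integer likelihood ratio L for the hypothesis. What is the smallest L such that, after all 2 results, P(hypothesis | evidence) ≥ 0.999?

Prior odds = 2/23.
Target odds = 0.999/0.001 = 999.
Need L² ≥ 999 ÷ (2/23) = 11488.5.
107² = 11449 < 11488.5 ≤ 11664 = 108², so L = 108.

108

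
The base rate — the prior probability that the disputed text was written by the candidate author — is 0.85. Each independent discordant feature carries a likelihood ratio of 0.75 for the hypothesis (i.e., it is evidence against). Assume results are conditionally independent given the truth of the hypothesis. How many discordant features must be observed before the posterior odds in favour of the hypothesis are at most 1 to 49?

Prior odds: 0.85 ÷ 0.15 = 17/3.
Likelihood ratio per discordant feature = 0.75.
Target odds = 1/49.
Need (17/3) × 0.75ⁿ ≤ 1/49, i.e. 0.75ⁿ ≤ 3/833.
0.75¹⁹ ≈0.00422828 is still above 3/833 but 0.75²⁰ ≈0.00317121 is at or below it, so n = 20.

20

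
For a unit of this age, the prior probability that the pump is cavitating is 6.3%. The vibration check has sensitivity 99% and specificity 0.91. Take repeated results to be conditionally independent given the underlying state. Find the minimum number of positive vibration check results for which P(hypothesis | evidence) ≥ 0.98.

Prior odds: 0.063 ÷ 0.937 = 63/937.
False-positive rate = 1 − 0.91 = 0.09; likelihood ratio of a positive = 0.99/0.09 = 11.
Target odds: 0.98 ÷ 0.02 = 49.
Require 11ⁿ ≥ 49 ÷ (63/937) = 6559/9.
11² = 121 falls short of 6559/9 but 11³ = 1331 reaches it, so n = 3.

3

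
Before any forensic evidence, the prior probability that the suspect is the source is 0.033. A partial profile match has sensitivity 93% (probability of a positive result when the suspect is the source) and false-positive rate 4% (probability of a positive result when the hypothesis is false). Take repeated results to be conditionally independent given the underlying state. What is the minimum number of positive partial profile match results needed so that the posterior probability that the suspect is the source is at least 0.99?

Prior odds = 0.033/0.967 = 33/967.
Likelihood ratio of a positive result = 0.93/0.04 = 23.25.
Target odds: 0.99 ÷ 0.01 = 99.
Need (33/967) × 23.25ⁿ ≥ 99, i.e. 23.25ⁿ ≥ 2901.
23.25² = 540.5625 falls short of 2901 but 23.25³ = 804357/64 reaches it, so n = 3.

3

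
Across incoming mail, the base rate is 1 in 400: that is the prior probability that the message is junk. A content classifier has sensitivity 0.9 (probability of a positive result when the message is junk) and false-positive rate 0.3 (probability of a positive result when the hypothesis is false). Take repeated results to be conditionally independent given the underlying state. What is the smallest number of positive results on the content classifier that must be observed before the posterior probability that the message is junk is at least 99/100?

10

Prior odds = 0.0025/0.9975 = 1/399.
Likelihood ratio of a positive result = 0.9/0.3 = 3.
Target posterior odds = 0.99/0.01 = 99.
Require 3ⁿ ≥ 99 ÷ (1/399) = 39501.
3⁹ = 19683 falls short of 39501 but 3¹⁰ = 59049 reaches it, so n = 10.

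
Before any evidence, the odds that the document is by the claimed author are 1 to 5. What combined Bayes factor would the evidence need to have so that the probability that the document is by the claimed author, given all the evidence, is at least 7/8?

35

Prior odds = 0.2.
Target odds = 0.875/0.125 = 7.
Required Bayes factor = 7 ÷ 0.2 = 35.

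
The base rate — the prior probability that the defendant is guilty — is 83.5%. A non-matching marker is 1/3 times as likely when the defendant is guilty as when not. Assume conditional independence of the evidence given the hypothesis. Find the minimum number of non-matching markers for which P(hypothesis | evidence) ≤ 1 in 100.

Prior odds: 0.835 ÷ 0.165 = 167/33.
Likelihood ratio per non-matching marker = 1/3.
Target posterior odds = 0.01/0.99 = 1/99.
Need (167/33) × (1/3)ⁿ ≤ 1/99, i.e. (1/3)ⁿ ≤ 1/501.
(1/3)⁵ = 1/243 is still above 1/501 but (1/3)⁶ = 1/729 is at or below it, so n = 6.

6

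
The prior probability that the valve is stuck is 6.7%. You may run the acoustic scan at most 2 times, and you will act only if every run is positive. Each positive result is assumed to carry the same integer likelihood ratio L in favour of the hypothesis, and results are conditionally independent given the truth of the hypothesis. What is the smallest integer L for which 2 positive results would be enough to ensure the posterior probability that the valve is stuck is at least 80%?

Prior odds = 0.067/0.933 = 67/933.
Target odds = 0.8/0.2 = 4.
Need L² ≥ 4 ÷ (67/933) = 3732/67.
7² = 49 < 3732/67 ≤ 64 = 8², so L = 8.

8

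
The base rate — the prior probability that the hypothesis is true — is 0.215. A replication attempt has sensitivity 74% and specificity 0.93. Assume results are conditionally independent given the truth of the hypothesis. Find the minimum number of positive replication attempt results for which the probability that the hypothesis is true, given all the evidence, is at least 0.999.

Prior odds: 0.215 ÷ 0.785 = 43/157.
False-positive rate = 1 − 0.93 = 0.07; likelihood ratio of a positive = 0.74/0.07 = 74/7.
Target posterior odds = 0.999/0.001 = 999.
Require (74/7)ⁿ ≥ 999 ÷ (43/157) = 156843/43.
(74/7)³ = 405224/343 falls short of 156843/43 but (74/7)⁴ = 29986576/2401 reaches it, so n = 4.

4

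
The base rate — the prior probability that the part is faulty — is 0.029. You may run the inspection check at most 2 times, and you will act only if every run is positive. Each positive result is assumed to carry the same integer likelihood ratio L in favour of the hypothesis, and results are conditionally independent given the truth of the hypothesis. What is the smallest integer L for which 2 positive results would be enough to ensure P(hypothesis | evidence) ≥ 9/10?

18

Prior odds = 0.029/0.971 = 29/971.
Target odds = 0.9/0.1 = 9.
Need L² ≥ 9 ÷ (29/971) = 8739/29.
17² = 289 < 8739/29 ≤ 324 = 18², so L = 18.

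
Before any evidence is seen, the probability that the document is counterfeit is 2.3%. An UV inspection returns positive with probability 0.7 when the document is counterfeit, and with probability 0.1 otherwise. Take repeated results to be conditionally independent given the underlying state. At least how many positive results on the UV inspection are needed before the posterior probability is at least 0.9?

4

Prior odds = 0.023/0.977 = 23/977.
Likelihood ratio of a positive result = 0.7/0.1 = 7.
Target posterior odds = 0.9/0.1 = 9.
Require 7ⁿ ≥ 9 ÷ (23/977) = 8793/23.
7³ = 343 falls short of 8793/23 but 7⁴ = 2401 reaches it, so n = 4.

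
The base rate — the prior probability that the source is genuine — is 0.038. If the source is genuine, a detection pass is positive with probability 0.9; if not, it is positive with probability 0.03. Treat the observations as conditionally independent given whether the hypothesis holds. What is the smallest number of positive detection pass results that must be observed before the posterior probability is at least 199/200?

3

Prior odds = 0.038/0.962 = 19/481.
Likelihood ratio of a positive = 0.9/0.03 = 30.
Target odds: 0.995 ÷ 0.005 = 199.
Need (19/481) × 30ⁿ ≥ 199, i.e. 30ⁿ ≥ 95719/19.
30² = 900 falls short of 95719/19 but 30³ = 27000 reaches it, so n = 3.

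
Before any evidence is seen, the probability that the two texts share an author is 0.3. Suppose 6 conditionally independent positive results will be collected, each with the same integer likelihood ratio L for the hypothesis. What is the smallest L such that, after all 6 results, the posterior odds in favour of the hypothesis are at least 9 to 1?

Prior odds = 0.3/0.7 = 3/7.
Target odds = 9.
Need L⁶ ≥ 9 ÷ (3/7) = 21.
1⁶ = 1 < 21 ≤ 64 = 2⁶, so L = 2.

2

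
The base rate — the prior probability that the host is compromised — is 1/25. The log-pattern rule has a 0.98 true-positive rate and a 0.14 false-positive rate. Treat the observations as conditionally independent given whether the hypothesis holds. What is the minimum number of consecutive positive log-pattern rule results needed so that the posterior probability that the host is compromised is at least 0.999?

6

Prior odds = 0.04/0.96 = 1/24.
Likelihood ratio of a positive result = 0.98/0.14 = 7.
Target odds: 0.999 ÷ 0.001 = 999.
Require 7ⁿ ≥ 999 ÷ (1/24) = 23976.
7⁵ = 16807 falls short of 23976 but 7⁶ = 117649 reaches it, so n = 6.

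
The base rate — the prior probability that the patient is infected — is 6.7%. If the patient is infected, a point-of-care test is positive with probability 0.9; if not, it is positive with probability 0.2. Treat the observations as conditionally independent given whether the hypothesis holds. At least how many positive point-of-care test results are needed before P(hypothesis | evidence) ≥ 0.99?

Prior odds = 0.067/0.933 = 67/933.
Likelihood ratio of a positive = 0.9/0.2 = 4.5.
Target odds: 0.99 ÷ 0.01 = 99.
Need (67/933) × 4.5ⁿ ≥ 99, i.e. 4.5ⁿ ≥ 92367/67.
4.5⁴ = 410.0625 falls short of 92367/67 but 4.5⁵ = 1845.28125 reaches it, so n = 5.

5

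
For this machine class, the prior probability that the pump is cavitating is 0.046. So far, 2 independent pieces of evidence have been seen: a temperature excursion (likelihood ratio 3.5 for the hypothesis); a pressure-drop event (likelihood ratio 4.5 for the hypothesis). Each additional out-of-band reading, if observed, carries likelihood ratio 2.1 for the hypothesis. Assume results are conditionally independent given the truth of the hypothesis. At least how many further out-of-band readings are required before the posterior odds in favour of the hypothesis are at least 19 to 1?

Prior odds = 0.046/0.954 = 23/477.
Combined Bayes factor of the evidence already in hand = 3.5 × 4.5 = 15.75.
Odds after that evidence = (23/477) × 15.75 = 161/212.
Target odds = 19.
Need 2.1ⁿ ≥ 19 ÷ (161/212) = 4028/161.
2.1⁴ = 19.4481 falls short of 4028/161 but 2.1⁵ = 4084101/100000 reaches it, so n = 5.

5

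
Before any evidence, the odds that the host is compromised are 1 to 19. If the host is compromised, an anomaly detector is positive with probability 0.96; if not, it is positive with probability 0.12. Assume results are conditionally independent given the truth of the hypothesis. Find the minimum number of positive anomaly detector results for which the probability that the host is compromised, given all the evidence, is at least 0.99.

Prior odds = 1/19.
Likelihood ratio of a positive = 0.96/0.12 = 8.
Target posterior odds = 0.99/0.01 = 99.
Need (1/19) × 8ⁿ ≥ 99, i.e. 8ⁿ ≥ 1881.
8³ = 512 falls short of 1881 but 8⁴ = 4096 reaches it, so n = 4.

4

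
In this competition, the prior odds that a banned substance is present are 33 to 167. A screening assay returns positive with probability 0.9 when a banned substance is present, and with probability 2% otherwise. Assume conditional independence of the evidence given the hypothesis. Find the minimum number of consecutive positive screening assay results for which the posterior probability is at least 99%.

Prior odds = 33/167.
Likelihood ratio of a positive result = 0.9/0.02 = 45.
Target posterior odds = 0.99/0.01 = 99.
Need (33/167) × 45ⁿ ≥ 99, i.e. 45ⁿ ≥ 501.
45¹ = 45 falls short of 501 but 45² = 2025 reaches it, so n = 2.

2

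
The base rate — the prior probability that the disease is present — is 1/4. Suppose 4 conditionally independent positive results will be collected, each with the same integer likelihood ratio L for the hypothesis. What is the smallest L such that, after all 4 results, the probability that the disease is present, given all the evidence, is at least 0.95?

3

Prior odds = 0.25/0.75 = 1/3.
Target odds = 0.95/0.05 = 19.
Need L⁴ ≥ 19 ÷ (1/3) = 57.
2⁴ = 16 < 57 ≤ 81 = 3⁴, so L = 3.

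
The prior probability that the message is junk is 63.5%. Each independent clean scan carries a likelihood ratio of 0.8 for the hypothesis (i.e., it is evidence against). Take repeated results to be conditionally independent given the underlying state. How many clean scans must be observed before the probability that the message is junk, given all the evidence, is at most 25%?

8

Prior odds = 0.635/0.365 = 127/73.
Likelihood ratio per clean scan = 0.8.
Target posterior odds = 0.25/0.75 = 1/3.
Require 0.8ⁿ ≤ 1/3 ÷ (127/73) = 73/381.
0.8⁷ = 16384/78125 is still above 73/381 but 0.8⁸ = 65536/390625 is at or below it, so n = 8.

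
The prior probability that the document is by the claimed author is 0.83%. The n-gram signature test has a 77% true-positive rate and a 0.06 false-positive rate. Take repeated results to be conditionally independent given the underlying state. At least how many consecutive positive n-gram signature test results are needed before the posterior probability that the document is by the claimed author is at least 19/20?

Prior odds = 0.0083/0.9917 = 83/9917.
Likelihood ratio of a positive result = 0.77/0.06 = 77/6.
Target posterior odds = 0.95/0.05 = 19.
Require (77/6)ⁿ ≥ 19 ÷ (83/9917) = 188423/83.
(77/6)³ = 456533/216 falls short of 188423/83 but (77/6)⁴ = 35153041/1296 reaches it, so n = 4.

4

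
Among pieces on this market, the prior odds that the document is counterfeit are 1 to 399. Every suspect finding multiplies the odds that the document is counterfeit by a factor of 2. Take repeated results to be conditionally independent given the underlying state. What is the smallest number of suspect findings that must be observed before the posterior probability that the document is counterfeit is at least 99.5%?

Prior odds = 1/399.
Likelihood ratio per suspect finding = 2.
Target odds: 0.995 ÷ 0.005 = 199.
Need (1/399) × 2ⁿ ≥ 199, i.e. 2ⁿ ≥ 79401.
2¹⁶ = 65536 falls short of 79401 but 2¹⁷ = 131072 reaches it, so n = 17.

17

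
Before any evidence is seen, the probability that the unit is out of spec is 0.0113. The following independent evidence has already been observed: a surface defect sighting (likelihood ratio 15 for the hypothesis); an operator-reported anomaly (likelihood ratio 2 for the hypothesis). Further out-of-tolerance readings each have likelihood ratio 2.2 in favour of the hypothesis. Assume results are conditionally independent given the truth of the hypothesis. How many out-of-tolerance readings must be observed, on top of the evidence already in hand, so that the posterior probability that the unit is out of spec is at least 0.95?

Prior odds = 0.0113/0.9887 = 113/9887.
Combined Bayes factor of the evidence already in hand = 15 × 2 = 30.
Odds after that evidence = (113/9887) × 30 = 3390/9887.
Target odds = 0.95/0.05 = 19.
Need 2.2ⁿ ≥ 19 ÷ (3390/9887) = 187853/3390.
2.2⁵ = 51.53632 falls short of 187853/3390 but 2.2⁶ = 1771561/15625 reaches it, so n = 6.

6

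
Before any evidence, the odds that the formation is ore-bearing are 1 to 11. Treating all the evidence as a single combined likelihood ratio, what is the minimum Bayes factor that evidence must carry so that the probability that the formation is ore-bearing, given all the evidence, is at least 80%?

44

Prior odds = 1/11.
Target odds = 0.8/0.2 = 4.
Required Bayes factor = 4 ÷ (1/11) = 44.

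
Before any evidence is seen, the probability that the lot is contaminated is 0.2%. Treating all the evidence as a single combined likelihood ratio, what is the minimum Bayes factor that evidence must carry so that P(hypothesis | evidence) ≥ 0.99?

Prior odds = 0.002/0.998 = 1/499.
Target odds = 0.99/0.01 = 99.
Required Bayes factor = 99 ÷ (1/499) = 49401.

49401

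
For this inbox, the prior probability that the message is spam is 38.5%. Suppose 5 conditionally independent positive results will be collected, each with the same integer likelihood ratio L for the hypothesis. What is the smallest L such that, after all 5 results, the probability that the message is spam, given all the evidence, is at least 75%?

Prior odds = 0.385/0.615 = 77/123.
Target odds = 0.75/0.25 = 3.
Need L⁵ ≥ 3 ÷ (77/123) = 369/77.
1⁵ = 1 < 369/77 ≤ 32 = 2⁵, so L = 2.

2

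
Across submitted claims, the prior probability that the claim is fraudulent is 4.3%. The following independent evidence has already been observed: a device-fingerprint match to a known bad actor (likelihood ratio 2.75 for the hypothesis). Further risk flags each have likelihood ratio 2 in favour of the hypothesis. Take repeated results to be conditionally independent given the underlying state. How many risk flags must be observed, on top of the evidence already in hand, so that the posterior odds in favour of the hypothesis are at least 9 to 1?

Prior odds = 0.043/0.957 = 43/957.
Bayes factor of the evidence already in hand = 2.75.
Odds after that evidence = (43/957) × 2.75 = 43/348.
Target odds = 9.
Need 2ⁿ ≥ 9 ÷ (43/348) = 3132/43.
2⁶ = 64 falls short of 3132/43 but 2⁷ = 128 reaches it, so n = 7.

7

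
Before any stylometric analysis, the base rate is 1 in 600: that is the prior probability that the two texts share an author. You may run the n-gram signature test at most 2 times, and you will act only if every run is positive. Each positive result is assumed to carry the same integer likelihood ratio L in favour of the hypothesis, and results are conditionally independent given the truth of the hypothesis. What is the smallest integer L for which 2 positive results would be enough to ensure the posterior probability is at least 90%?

Prior odds = (1/600)/(599/600) = 1/599.
Target odds = 0.9/0.1 = 9.
Need L² ≥ 9 ÷ (1/599) = 5391.
73² = 5329 < 5391 ≤ 5476 = 74², so L = 74.

74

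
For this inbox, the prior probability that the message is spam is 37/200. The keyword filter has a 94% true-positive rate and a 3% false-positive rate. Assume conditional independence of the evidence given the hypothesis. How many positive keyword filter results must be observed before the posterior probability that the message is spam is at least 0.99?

Prior odds = 0.185/0.815 = 37/163.
Likelihood ratio of a positive result = 0.94/0.03 = 94/3.
Target odds: 0.99 ÷ 0.01 = 99.
Need (37/163) × (94/3)ⁿ ≥ 99, i.e. (94/3)ⁿ ≥ 16137/37.
(94/3)¹ = 94/3 falls short of 16137/37 but (94/3)² = 8836/9 reaches it, so n = 2.

2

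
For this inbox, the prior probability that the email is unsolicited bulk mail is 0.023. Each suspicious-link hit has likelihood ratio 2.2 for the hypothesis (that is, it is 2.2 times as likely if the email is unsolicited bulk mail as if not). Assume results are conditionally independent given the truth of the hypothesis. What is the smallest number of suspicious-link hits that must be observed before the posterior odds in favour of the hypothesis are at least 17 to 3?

7

Prior odds = 0.023/0.977 = 23/977.
Likelihood ratio per suspicious-link hit = 2.2.
Target odds = 17/3.
Require 2.2ⁿ ≥ 17/3 ÷ (23/977) = 16609/69.
2.2⁶ = 1771561/15625 falls short of 16609/69 but 2.2⁷ = 19487171/78125 reaches it, so n = 7.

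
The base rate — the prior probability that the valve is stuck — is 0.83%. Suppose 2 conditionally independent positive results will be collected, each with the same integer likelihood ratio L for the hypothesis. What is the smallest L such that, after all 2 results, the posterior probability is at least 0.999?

Prior odds = 0.0083/0.9917 = 83/9917.
Target odds = 0.999/0.001 = 999.
Need L² ≥ 999 ÷ (83/9917) = 9907083/83.
345² = 119025 < 9907083/83 ≤ 119716 = 346², so L = 346.

346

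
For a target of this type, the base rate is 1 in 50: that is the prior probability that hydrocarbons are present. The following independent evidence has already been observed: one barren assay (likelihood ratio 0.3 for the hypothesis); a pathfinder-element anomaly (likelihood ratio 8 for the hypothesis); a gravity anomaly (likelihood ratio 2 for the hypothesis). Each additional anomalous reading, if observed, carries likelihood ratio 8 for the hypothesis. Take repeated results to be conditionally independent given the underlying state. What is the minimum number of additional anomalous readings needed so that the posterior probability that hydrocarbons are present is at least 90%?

Prior odds = 0.02/0.98 = 1/49.
Combined Bayes factor of the evidence already in hand = 0.3 × 8 × 2 = 4.8.
Odds after that evidence = (1/49) × 4.8 = 24/245.
Target odds = 0.9/0.1 = 9.
Need 8ⁿ ≥ 9 ÷ (24/245) = 91.875.
8² = 64 falls short of 91.875 but 8³ = 512 reaches it, so n = 3.

3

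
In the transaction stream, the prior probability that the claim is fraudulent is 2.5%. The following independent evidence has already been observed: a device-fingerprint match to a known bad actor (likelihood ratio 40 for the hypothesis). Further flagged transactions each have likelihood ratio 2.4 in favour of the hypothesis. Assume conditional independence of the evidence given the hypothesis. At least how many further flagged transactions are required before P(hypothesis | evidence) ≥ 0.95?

4

Prior odds = 0.025/0.975 = 1/39.
Bayes factor of the evidence already in hand = 40.
Odds after that evidence = (1/39) × 40 = 40/39.
Target odds = 0.95/0.05 = 19.
Need 2.4ⁿ ≥ 19 ÷ (40/39) = 18.525.
2.4³ = 13.824 falls short of 18.525 but 2.4⁴ = 33.1776 reaches it, so n = 4.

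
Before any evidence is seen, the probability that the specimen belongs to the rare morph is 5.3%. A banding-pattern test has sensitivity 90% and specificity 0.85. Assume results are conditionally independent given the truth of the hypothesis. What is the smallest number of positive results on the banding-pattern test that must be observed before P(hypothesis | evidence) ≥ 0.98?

Prior odds: 0.053 ÷ 0.947 = 53/947.
False-positive rate = 1 − 0.85 = 0.15; likelihood ratio of a positive = 0.9/0.15 = 6.
Target odds: 0.98 ÷ 0.02 = 49.
Need (53/947) × 6ⁿ ≥ 49, i.e. 6ⁿ ≥ 46403/53.
6³ = 216 falls short of 46403/53 but 6⁴ = 1296 reaches it, so n = 4.

4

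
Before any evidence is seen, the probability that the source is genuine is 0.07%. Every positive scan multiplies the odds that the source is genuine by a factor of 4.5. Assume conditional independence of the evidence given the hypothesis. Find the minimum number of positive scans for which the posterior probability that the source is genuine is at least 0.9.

7

Prior odds: 0.0007 ÷ 0.9993 = 7/9993.
Likelihood ratio per positive scan = 4.5.
Target posterior odds = 0.9/0.1 = 9.
Require 4.5ⁿ ≥ 9 ÷ (7/9993) = 89937/7.
4.5⁶ = 8303.765625 falls short of 89937/7 but 4.5⁷ = 4782969/128 reaches it, so n = 7.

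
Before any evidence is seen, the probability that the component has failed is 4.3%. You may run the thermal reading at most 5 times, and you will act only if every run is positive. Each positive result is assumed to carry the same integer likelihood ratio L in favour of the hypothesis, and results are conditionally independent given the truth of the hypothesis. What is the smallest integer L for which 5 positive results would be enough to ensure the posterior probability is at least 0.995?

Prior odds = 0.043/0.957 = 43/957.
Target odds = 0.995/0.005 = 199.
Need L⁵ ≥ 199 ÷ (43/957) = 190443/43.
5⁵ = 3125 < 190443/43 ≤ 7776 = 6⁵, so L = 6.

6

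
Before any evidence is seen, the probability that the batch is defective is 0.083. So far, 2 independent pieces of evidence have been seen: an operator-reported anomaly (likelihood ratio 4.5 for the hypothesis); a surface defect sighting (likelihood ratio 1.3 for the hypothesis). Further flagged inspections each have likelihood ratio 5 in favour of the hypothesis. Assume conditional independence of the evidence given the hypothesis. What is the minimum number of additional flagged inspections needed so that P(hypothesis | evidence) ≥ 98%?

Prior odds = 0.083/0.917 = 83/917.
Combined Bayes factor of the evidence already in hand = 4.5 × 1.3 = 5.85.
Odds after that evidence = (83/917) × 5.85 = 9711/18340.
Target odds = 0.98/0.02 = 49.
Need 5ⁿ ≥ 49 ÷ (9711/18340) = 898660/9711.
5² = 25 falls short of 898660/9711 but 5³ = 125 reaches it, so n = 3.

3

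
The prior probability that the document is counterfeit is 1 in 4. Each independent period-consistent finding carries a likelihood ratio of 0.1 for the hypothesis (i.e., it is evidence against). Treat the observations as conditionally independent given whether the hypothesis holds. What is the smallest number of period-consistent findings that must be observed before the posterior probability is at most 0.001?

Prior odds = 0.25/0.75 = 1/3.
Likelihood ratio per period-consistent finding = 0.1.
Target odds: 0.001 ÷ 0.999 = 1/999.
Require 0.1ⁿ ≤ 1/999 ÷ (1/3) = 1/333.
0.1² = 0.01 is still above 1/333 but 0.1³ = 0.001 is at or below it, so n = 3.

3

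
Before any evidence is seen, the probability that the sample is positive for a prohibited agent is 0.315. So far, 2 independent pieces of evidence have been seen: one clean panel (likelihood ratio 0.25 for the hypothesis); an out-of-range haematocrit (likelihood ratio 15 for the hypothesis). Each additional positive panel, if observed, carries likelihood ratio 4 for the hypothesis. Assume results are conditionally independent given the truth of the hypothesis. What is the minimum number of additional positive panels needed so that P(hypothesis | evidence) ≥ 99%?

Prior odds = 0.315/0.685 = 63/137.
Combined Bayes factor of the evidence already in hand = 0.25 × 15 = 3.75.
Odds after that evidence = (63/137) × 3.75 = 945/548.
Target odds = 0.99/0.01 = 99.
Need 4ⁿ ≥ 99 ÷ (945/548) = 6028/105.
4² = 16 falls short of 6028/105 but 4³ = 64 reaches it, so n = 3.

3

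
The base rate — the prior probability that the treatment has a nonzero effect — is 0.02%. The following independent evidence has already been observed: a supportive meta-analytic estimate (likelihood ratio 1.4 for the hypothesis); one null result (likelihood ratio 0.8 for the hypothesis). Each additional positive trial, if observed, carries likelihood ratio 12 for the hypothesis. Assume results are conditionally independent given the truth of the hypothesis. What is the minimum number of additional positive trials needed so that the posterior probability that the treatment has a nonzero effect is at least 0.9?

5

Prior odds = 0.0002/0.9998 = 1/4999.
Combined Bayes factor of the evidence already in hand = 1.4 × 0.8 = 1.12.
Odds after that evidence = (1/4999) × 1.12 = 28/124975.
Target odds = 0.9/0.1 = 9.
Need 12ⁿ ≥ 9 ÷ (28/124975) = 1124775/28.
12⁴ = 20736 falls short of 1124775/28 but 12⁵ = 248832 reaches it, so n = 5.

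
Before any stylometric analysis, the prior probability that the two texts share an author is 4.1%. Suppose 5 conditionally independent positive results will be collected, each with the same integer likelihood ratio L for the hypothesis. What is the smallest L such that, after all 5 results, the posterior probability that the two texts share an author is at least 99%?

Prior odds = 0.041/0.959 = 41/959.
Target odds = 0.99/0.01 = 99.
Need L⁵ ≥ 99 ÷ (41/959) = 94941/41.
4⁵ = 1024 < 94941/41 ≤ 3125 = 5⁵, so L = 5.

5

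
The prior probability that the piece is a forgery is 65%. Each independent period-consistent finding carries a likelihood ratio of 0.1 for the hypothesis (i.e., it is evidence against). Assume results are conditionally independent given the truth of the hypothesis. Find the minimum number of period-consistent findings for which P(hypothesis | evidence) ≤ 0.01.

3

Prior odds = 0.65/0.35 = 13/7.
Likelihood ratio per period-consistent finding = 0.1.
Target posterior odds = 0.01/0.99 = 1/99.
Require 0.1ⁿ ≤ 1/99 ÷ (13/7) = 7/1287.
0.1² = 0.01 is still above 7/1287 but 0.1³ = 0.001 is at or below it, so n = 3.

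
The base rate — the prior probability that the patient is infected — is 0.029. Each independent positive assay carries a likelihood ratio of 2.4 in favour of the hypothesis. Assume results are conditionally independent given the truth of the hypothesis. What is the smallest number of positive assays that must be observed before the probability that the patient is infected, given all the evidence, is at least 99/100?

Prior odds: 0.029 ÷ 0.971 = 29/971.
Likelihood ratio per positive assay = 2.4.
Target posterior odds = 0.99/0.01 = 99.
Need (29/971) × 2.4ⁿ ≥ 99, i.e. 2.4ⁿ ≥ 96129/29.
2.4⁹ ≈2641.81 falls short of 96129/29 but 2.4¹⁰ ≈6340.34 reaches it, so n = 10.

10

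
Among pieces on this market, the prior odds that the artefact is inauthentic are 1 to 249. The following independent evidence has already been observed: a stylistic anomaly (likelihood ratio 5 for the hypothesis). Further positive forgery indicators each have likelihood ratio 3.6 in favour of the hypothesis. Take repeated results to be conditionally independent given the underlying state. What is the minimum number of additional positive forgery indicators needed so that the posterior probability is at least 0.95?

6

Prior odds = 1/249.
Bayes factor of the evidence already in hand = 5.
Odds after that evidence = (1/249) × 5 = 5/249.
Target odds = 0.95/0.05 = 19.
Need 3.6ⁿ ≥ 19 ÷ (5/249) = 946.2.
3.6⁵ = 604.66176 falls short of 946.2 but 3.6⁶ = 34012224/15625 reaches it, so n = 6.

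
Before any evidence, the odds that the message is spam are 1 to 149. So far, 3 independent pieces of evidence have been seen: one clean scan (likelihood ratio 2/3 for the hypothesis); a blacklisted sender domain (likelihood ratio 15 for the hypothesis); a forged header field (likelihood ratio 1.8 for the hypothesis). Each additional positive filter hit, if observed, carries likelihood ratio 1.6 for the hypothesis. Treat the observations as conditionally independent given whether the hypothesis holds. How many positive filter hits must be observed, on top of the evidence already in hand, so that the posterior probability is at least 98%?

13

Prior odds = 1/149.
Combined Bayes factor of the evidence already in hand = (2/3) × 15 × 1.8 = 18.
Odds after that evidence = (1/149) × 18 = 18/149.
Target odds = 0.98/0.02 = 49.
Need 1.6ⁿ ≥ 49 ÷ (18/149) = 7301/18.
1.6¹² ≈281.475 falls short of 7301/18 but 1.6¹³ ≈450.36 reaches it, so n = 13.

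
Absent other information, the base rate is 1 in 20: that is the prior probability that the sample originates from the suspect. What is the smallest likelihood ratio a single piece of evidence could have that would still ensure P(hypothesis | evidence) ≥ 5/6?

Prior odds = 0.05/0.95 = 1/19.
Target odds = (5/6)/(1/6) = 5.
Required Bayes factor = 5 ÷ (1/19) = 95.

95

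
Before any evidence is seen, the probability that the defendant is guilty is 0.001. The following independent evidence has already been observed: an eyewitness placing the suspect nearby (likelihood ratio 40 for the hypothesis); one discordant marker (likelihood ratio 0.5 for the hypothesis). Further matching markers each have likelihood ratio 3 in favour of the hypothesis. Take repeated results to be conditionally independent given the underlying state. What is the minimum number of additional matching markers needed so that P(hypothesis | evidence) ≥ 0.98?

Prior odds = 0.001/0.999 = 1/999.
Combined Bayes factor of the evidence already in hand = 40 × 0.5 = 20.
Odds after that evidence = (1/999) × 20 = 20/999.
Target odds = 0.98/0.02 = 49.
Need 3ⁿ ≥ 49 ÷ (20/999) = 2447.55.
3⁷ = 2187 falls short of 2447.55 but 3⁸ = 6561 reaches it, so n = 8.

8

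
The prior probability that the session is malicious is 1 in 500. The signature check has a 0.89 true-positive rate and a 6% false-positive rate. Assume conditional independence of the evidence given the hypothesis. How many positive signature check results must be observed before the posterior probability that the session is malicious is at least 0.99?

5

Prior odds = 0.002/0.998 = 1/499.
Likelihood ratio of a positive result = 0.89/0.06 = 89/6.
Target posterior odds = 0.99/0.01 = 99.
Need (1/499) × (89/6)ⁿ ≥ 99, i.e. (89/6)ⁿ ≥ 49401.
(89/6)⁴ = 62742241/1296 falls short of 49401 but (89/6)⁵ ≈718115 reaches it, so n = 5.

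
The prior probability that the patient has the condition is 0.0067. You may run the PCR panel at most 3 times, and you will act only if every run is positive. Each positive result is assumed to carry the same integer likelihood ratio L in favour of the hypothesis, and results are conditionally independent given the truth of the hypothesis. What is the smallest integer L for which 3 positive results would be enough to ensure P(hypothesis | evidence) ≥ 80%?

Prior odds = 0.0067/0.9933 = 67/9933.
Target odds = 0.8/0.2 = 4.
Need L³ ≥ 4 ÷ (67/9933) = 39732/67.
8³ = 512 < 39732/67 ≤ 729 = 9³, so L = 9.

9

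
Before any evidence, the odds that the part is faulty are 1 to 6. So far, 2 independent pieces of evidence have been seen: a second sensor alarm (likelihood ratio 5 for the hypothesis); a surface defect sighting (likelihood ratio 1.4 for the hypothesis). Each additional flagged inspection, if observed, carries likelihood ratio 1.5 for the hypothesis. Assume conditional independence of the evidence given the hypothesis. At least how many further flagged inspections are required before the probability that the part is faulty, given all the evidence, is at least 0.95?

7

Prior odds = 1/6.
Combined Bayes factor of the evidence already in hand = 5 × 1.4 = 7.
Odds after that evidence = (1/6) × 7 = 7/6.
Target odds = 0.95/0.05 = 19.
Need 1.5ⁿ ≥ 19 ÷ (7/6) = 114/7.
1.5⁶ = 11.390625 falls short of 114/7 but 1.5⁷ = 17.0859375 reaches it, so n = 7.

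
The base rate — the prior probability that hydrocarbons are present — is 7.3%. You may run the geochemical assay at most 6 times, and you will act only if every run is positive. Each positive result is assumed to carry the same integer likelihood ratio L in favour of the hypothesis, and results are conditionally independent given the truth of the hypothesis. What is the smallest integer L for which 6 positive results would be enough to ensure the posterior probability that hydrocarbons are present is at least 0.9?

Prior odds = 0.073/0.927 = 73/927.
Target odds = 0.9/0.1 = 9.
Need L⁶ ≥ 9 ÷ (73/927) = 8343/73.
2⁶ = 64 < 8343/73 ≤ 729 = 3⁶, so L = 3.

3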